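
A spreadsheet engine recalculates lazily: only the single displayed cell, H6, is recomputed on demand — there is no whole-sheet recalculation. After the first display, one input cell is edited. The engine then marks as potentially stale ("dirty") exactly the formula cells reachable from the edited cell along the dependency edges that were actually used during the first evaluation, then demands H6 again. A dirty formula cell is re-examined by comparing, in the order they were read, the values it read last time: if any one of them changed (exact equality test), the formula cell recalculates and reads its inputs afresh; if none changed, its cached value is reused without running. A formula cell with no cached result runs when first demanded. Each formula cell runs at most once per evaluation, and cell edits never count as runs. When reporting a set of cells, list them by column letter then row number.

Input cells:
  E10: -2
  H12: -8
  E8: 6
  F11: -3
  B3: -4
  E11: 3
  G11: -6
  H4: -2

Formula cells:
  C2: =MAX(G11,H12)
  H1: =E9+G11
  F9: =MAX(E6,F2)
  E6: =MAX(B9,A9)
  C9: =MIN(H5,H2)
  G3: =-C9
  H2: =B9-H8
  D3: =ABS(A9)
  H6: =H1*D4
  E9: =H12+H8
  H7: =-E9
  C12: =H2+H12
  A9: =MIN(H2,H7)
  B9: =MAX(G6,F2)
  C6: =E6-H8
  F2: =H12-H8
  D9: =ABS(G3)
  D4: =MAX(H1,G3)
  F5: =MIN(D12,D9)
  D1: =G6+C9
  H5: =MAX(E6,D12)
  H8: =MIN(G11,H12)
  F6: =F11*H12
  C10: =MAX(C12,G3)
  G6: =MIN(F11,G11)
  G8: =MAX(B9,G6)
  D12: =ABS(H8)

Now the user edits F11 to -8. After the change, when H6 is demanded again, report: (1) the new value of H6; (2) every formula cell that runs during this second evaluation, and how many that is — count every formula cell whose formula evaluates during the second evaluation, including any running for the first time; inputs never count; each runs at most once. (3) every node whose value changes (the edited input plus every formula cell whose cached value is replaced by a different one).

First evaluation (everything demanded from the output):
  G6 = MIN(-3, -6) = -6
  H8 = MIN(-6, -8) = -8
  D12 = ABS(-8) = 8
  E9 = -8 + -8 = -16
  F2 = -8 - -8 = 0
  B9 = MAX(-6, 0) = 0
  H1 = -16 + -6 = -22
  H2 = 0 - -8 = 8
  H7 = -(-16) = 16
  A9 = MIN(8, 16) = 8
  E6 = MAX(0, 8) = 8
  H5 = MAX(8, 8) = 8
  C9 = MIN(8, 8) = 8
  G3 = -(8) = -8
  D4 = MAX(-22, -8) = -8
  H6 = -22 * -8 = 176

Propagation after the edit:
  G6: runs — F11 -3->-8; result -8.
  B9: runs — G6 -6->-8; result 0 (same value as before).
  H2: checked — values it read are unchanged (B9 unchanged, H8 unchanged); reused cached 8 without running.
  A9: checked — values it read are unchanged (H2 unchanged, H7 unchanged); reused cached 8 without running.
  E6: checked — values it read are unchanged (B9 unchanged, A9 unchanged); reused cached 8 without running.
  H5: checked — values it read are unchanged (E6 unchanged, D12 unchanged); reused cached 8 without running.
  C9: checked — values it read are unchanged (H5 unchanged, H2 unchanged); reused cached 8 without running.
  G3: checked — values it read are unchanged (C9 unchanged); reused cached -8 without running.
  D4: checked — values it read are unchanged (H1 unchanged, G3 unchanged); reused cached -8 without running.
  H6: checked — values it read are unchanged (H1 unchanged, D4 unchanged); reused cached 176 without running.

Key observation: the change is absorbed at B9 — it re-runs but produces the same value, and the output's value is unchanged.

New value of H6: 176.
Formula cells that run: B9, G6 — 2 in total.
Values that change: F11, G6.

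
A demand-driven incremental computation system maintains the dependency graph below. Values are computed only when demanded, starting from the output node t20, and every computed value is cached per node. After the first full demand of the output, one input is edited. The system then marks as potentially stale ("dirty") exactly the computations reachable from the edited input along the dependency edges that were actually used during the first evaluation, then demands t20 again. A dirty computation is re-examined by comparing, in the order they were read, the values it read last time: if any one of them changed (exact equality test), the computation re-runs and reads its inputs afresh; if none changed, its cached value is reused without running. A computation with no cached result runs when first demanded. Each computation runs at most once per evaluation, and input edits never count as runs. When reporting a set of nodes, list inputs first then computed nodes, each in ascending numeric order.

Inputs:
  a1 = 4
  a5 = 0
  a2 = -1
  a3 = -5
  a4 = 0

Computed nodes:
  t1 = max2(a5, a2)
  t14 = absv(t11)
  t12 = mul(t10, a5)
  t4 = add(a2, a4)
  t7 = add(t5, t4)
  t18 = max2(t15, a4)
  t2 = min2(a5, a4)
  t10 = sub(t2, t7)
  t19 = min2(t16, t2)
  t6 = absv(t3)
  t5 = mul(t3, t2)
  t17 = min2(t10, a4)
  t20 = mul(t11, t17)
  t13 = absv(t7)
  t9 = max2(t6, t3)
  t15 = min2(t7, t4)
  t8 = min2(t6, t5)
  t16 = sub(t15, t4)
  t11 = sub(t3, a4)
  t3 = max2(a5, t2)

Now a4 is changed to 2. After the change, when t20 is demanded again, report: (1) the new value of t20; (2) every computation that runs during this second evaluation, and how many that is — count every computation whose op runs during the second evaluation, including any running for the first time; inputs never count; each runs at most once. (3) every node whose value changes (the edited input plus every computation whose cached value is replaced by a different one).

First evaluation (everything demanded from the output):
  t2 = min2(0, 0) = 0
  t3 = max2(0, 0) = 0
  t4 = add(-1, 0) = -1
  t5 = mul(0, 0) = 0
  t7 = add(0, -1) = -1
  t10 = sub(0, -1) = 1
  t11 = sub(0, 0) = 0
  t17 = min2(1, 0) = 0
  t20 = mul(0, 0) = 0

Propagation after the edit:
  t2: runs — a4 0->2; result 0 (same value as before).
  t3: checked — values it read are unchanged (a5 unchanged, t2 unchanged); reused cached 0 without running.
  t4: runs — a4 0->2; result 1.
  t5: checked — values it read are unchanged (t3 unchanged, t2 unchanged); reused cached 0 without running.
  t7: runs — t4 -1->1; result 1.
  t10: runs — t7 -1->1; result -1.
  t11: runs — a4 0->2; result -2.
  t17: runs — t10 1->-1; a4 0->2; result -1.
  t20: runs — t11 0->-2; t17 0->-1; result 2.

Key observation: the cutoff stops propagation at t3 — its inputs' values are unchanged, so it reuses its cache.

New value of t20: 2.
Computations that run: t2, t4, t7, t10, t11, t17, t20 — 7 in total.
Values that change: a4, t4, t7, t10, t11, t17, t20.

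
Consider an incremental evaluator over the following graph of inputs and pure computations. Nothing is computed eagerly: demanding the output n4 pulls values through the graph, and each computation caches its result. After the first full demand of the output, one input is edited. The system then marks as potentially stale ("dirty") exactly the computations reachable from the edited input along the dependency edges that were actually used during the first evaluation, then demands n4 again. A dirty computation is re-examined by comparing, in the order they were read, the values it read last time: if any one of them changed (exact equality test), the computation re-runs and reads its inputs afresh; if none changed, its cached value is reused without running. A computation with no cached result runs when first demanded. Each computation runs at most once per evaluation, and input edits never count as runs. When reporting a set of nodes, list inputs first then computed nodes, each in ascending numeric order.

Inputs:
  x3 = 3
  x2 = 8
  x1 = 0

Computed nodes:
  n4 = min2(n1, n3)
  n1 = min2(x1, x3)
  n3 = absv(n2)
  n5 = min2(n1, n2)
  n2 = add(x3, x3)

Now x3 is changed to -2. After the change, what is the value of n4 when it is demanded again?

n4 now evaluates to -2.

Initial pass — values computed on the first demand:
  n1 = min2(0, 3) = 0
  n2 = add(3, 3) = 6
  n3 = absv(6) = 6
  n4 = min2(0, 6) = 0

Second demand — change propagation:
  n1: re-runs because x3 3->-2; new result -2.
  n2: re-runs because x3 3->-2; x3 3->-2; new result -4.
  n3: re-runs because n2 6->-4; new result 4.
  n4: re-runs because n1 0->-2; n3 6->4; new result -2.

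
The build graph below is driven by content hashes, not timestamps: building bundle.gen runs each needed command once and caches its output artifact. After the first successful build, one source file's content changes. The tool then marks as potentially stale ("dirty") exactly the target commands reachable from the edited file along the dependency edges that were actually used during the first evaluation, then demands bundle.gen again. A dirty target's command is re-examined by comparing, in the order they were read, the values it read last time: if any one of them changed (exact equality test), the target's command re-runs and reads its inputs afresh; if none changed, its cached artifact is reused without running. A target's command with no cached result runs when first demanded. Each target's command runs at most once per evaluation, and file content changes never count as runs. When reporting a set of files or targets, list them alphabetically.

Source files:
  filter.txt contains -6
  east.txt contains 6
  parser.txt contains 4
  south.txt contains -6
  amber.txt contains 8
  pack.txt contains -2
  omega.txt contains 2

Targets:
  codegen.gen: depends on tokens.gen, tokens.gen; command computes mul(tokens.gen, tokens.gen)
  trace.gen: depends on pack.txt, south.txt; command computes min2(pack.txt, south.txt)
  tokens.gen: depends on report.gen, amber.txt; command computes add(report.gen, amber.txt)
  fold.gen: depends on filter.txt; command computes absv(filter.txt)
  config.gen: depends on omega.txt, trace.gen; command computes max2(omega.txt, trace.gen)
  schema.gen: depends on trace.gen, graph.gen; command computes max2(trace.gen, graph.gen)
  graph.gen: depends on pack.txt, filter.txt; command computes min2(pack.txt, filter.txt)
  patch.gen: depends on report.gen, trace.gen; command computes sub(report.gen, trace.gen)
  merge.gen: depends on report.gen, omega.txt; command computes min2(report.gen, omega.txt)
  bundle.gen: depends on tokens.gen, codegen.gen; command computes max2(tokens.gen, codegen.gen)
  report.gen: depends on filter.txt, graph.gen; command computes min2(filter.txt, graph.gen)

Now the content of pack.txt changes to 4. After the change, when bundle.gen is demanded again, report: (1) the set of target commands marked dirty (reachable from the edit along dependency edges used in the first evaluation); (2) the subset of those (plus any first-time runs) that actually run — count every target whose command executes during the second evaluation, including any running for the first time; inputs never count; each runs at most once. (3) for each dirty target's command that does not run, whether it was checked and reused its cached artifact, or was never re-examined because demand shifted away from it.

Initial pass — values computed on the first demand:
  graph.gen = min2(-2, -6) = -6
  report.gen = min2(-6, -6) = -6
  tokens.gen = add(-6, 8) = 2
  codegen.gen = mul(2, 2) = 4
  bundle.gen = max2(2, 4) = 4

Second demand — change propagation:
  graph.gen: re-runs because pack.txt -2->4; new result -6 (unchanged).
  report.gen: re-examined; everything it read last time is the same (filter.txt unchanged, graph.gen unchanged) — cache -6 kept, no run.
  tokens.gen: re-examined; everything it read last time is the same (report.gen unchanged, amber.txt unchanged) — cache 2 kept, no run.
  codegen.gen: re-examined; everything it read last time is the same (tokens.gen unchanged, tokens.gen unchanged) — cache 4 kept, no run.
  bundle.gen: re-examined; everything it read last time is the same (tokens.gen unchanged, codegen.gen unchanged) — cache 4 kept, no run.

The important point: graph.gen recomputes to an identical value, and the output ends up unchanged.

Dirty set: bundle.gen, codegen.gen, graph.gen, report.gen, tokens.gen.
Run set: graph.gen (1 run).
Re-examined without running (cache reused): bundle.gen, codegen.gen, report.gen, tokens.gen.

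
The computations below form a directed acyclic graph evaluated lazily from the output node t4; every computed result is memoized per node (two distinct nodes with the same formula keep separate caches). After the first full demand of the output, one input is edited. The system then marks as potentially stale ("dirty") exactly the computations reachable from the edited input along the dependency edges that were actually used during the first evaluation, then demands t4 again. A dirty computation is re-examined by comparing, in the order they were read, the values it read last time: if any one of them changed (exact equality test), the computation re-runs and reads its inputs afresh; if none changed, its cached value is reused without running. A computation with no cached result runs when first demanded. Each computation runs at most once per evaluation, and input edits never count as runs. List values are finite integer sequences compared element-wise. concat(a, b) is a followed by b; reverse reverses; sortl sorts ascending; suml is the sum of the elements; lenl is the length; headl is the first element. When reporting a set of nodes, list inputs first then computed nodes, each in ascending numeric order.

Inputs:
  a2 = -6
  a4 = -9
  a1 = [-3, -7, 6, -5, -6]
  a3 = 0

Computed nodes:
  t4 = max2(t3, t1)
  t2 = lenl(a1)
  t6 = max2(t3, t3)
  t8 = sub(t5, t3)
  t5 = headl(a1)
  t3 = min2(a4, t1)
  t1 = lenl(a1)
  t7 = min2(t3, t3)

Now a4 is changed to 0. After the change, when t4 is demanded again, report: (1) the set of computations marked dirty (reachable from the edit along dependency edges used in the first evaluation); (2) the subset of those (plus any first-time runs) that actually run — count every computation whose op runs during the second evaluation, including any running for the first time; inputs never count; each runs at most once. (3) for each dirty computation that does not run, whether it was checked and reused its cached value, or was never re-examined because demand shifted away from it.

The edit dirties: t3, t4.
2 computations run: t3, t4.
No dirty computation escaped a run.

First demand of the output computes:
  t1 = lenl([-3, -7, 6, -5, -6]) = 5
  t3 = min2(-9, 5) = -9
  t4 = max2(-9, 5) = 5

After the edit, cleaning proceeds:
  t3: a read changed (a4 -9->0) — executes, giving 0.
  t4: a read changed (t3 -9->0) — executes, giving 5 — identical to its old value.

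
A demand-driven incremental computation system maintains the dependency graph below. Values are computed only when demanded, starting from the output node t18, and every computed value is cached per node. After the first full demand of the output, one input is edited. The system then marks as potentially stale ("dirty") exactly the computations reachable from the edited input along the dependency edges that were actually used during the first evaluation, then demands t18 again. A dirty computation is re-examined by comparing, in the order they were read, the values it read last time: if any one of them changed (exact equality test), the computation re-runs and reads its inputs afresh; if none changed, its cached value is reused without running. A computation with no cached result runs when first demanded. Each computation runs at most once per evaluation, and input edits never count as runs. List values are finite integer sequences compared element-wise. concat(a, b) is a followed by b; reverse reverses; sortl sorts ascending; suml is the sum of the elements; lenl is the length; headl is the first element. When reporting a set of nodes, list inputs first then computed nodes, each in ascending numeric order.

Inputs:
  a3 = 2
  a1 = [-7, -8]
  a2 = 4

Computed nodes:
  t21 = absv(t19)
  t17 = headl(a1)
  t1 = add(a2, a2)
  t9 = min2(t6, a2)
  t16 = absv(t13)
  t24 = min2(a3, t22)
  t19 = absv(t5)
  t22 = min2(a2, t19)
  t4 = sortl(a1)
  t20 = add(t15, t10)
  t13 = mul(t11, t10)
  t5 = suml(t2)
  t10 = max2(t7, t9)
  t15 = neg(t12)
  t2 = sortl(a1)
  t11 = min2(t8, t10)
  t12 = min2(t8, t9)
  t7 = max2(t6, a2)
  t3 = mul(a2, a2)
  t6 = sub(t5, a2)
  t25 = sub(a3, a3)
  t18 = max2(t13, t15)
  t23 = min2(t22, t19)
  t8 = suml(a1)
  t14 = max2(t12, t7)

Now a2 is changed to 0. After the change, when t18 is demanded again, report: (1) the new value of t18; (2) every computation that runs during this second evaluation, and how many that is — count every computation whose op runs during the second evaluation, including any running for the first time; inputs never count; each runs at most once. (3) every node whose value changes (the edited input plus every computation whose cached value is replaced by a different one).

First evaluation (everything demanded from the output):
  t2 = sortl([-7, -8]) = [-8, -7]
  t5 = suml([-8, -7]) = -15
  t6 = sub(-15, 4) = -19
  t7 = max2(-19, 4) = 4
  t8 = suml([-7, -8]) = -15
  t9 = min2(-19, 4) = -19
  t10 = max2(4, -19) = 4
  t11 = min2(-15, 4) = -15
  t12 = min2(-15, -19) = -19
  t13 = mul(-15, 4) = -60
  t15 = neg(-19) = 19
  t18 = max2(-60, 19) = 19

Propagation after the edit:
  t6: runs — a2 4->0; result -15.
  t7: runs — t6 -19->-15; a2 4->0; result 0.
  t9: runs — t6 -19->-15; a2 4->0; result -15.
  t10: runs — t7 4->0; t9 -19->-15; result 0.
  t11: runs — t10 4->0; result -15 (same value as before).
  t12: runs — t9 -19->-15; result -15.
  t13: runs — t10 4->0; result 0.
  t15: runs — t12 -19->-15; result 15.
  t18: runs — t13 -60->0; t15 19->15; result 15.

New value of t18: 15.
Computations that run: t6, t7, t9, t10, t11, t12, t13, t15, t18 — 9 in total.
Values that change: a2, t6, t7, t9, t10, t12, t13, t15, t18.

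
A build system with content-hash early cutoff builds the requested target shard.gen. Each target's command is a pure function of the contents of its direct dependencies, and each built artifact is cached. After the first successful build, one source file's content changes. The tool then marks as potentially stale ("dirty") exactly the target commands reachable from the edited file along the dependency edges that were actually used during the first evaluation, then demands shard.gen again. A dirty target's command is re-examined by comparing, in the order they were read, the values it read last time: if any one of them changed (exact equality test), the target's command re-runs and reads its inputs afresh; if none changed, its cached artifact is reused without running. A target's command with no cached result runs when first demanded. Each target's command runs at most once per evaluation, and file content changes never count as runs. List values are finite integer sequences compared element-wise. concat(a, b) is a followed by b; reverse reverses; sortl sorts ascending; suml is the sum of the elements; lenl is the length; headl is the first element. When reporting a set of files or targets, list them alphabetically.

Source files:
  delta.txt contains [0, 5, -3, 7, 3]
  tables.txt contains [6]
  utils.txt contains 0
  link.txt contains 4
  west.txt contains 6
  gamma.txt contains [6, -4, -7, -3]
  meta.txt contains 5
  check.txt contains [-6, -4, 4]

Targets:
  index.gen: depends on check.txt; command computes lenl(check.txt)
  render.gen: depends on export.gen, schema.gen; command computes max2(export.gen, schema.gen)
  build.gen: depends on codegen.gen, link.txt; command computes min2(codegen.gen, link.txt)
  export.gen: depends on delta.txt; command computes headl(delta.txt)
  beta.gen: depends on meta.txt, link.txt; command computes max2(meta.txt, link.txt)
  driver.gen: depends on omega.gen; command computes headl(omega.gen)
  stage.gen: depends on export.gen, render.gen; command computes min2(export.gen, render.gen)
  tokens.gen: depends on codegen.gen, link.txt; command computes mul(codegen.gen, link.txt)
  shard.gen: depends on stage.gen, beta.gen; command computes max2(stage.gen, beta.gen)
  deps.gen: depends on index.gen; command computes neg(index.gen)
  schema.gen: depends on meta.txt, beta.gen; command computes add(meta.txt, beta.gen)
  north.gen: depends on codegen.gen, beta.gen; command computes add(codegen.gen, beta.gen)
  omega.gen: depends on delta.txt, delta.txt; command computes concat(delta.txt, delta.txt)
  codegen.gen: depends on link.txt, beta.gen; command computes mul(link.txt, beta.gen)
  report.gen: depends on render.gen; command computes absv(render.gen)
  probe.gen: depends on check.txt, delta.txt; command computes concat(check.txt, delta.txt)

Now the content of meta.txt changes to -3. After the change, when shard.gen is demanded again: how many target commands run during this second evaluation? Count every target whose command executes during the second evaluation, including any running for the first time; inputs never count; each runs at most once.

Target commands that run: beta.gen, render.gen, schema.gen, shard.gen, stage.gen — 5 in total.

First evaluation (everything demanded from the output):
  beta.gen = max2(5, 4) = 5
  export.gen = headl([0, 5, -3, 7, 3]) = 0
  schema.gen = add(5, 5) = 10
  render.gen = max2(0, 10) = 10
  stage.gen = min2(0, 10) = 0
  shard.gen = max2(0, 5) = 5

Propagation after the edit:
  beta.gen: runs — meta.txt 5->-3; result 4.
  schema.gen: runs — meta.txt 5->-3; beta.gen 5->4; result 1.
  render.gen: runs — schema.gen 10->1; result 1.
  stage.gen: runs — render.gen 10->1; result 0 (same value as before).
  shard.gen: runs — beta.gen 5->4; result 4.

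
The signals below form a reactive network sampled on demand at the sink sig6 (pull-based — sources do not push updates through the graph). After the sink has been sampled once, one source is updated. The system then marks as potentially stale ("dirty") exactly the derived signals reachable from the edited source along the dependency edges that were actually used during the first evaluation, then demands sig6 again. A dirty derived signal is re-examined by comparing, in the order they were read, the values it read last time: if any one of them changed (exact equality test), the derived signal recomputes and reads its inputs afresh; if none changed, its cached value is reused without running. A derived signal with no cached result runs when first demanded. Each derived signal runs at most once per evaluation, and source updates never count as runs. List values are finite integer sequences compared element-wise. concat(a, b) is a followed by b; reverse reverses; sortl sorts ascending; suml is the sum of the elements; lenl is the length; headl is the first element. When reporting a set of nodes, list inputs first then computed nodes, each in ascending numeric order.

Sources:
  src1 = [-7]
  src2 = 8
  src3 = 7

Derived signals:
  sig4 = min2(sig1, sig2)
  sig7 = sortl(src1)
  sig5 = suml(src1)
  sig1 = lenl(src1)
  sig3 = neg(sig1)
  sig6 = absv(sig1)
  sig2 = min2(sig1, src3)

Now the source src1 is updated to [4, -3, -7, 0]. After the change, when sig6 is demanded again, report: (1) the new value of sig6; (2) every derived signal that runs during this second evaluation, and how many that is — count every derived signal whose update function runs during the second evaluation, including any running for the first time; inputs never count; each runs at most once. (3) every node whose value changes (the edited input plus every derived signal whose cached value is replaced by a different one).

sig6 now evaluates to 4.
Run set: sig1, sig6 (2 run).
Changed values: src1, sig1, sig6.

Initial pass — values computed on the first demand:
  sig1 = lenl([-7]) = 1
  sig6 = absv(1) = 1

Second demand — change propagation:
  sig1: re-runs because src1 [-7]->[4, -3, -7, 0]; new result 4.
  sig6: re-runs because sig1 1->4; new result 4.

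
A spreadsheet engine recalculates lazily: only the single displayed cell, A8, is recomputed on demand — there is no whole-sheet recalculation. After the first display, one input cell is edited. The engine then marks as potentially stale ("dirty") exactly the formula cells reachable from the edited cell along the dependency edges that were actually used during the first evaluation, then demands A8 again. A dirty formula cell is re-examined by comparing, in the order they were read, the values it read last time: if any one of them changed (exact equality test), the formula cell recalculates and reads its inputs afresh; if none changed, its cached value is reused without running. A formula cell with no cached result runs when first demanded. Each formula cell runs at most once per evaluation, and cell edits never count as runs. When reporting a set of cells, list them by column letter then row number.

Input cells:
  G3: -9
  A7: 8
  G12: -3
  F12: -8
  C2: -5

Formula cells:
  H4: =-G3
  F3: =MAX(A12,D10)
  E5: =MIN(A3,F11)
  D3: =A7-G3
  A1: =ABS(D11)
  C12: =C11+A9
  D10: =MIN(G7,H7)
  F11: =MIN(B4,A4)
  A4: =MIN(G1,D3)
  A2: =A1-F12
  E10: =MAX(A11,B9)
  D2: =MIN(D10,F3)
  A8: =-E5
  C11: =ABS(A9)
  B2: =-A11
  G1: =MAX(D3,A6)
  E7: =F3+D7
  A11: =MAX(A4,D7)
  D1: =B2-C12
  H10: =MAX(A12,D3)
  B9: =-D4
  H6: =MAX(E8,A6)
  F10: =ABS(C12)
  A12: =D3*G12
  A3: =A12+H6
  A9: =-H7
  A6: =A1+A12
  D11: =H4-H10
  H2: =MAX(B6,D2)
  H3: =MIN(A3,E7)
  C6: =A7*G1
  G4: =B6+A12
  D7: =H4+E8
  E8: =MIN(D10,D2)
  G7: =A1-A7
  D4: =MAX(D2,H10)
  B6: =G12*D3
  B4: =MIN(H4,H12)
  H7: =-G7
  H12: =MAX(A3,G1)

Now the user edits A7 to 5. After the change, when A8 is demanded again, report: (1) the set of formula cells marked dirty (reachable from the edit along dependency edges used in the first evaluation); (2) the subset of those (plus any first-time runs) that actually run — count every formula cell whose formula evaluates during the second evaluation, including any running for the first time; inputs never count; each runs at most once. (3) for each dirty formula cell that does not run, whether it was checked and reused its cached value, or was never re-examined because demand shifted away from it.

Marked dirty: A1, A3, A4, A6, A8, A12, B4, D2, D3, D10, D11, E5, E8, F3, F11, G1, G7, H6, H7, H10, H12.
Formula cells that run: A1, A3, A4, A6, A8, A12, B4, D3, D11, E5, F3, F11, G1, G7, H6, H10, H12 — 17 in total.
Checked but reused from cache: D2, D10, E8, H7.
Key observation: the cutoff stops propagation at H7 — its inputs' values are unchanged, so it reuses its cache.

First evaluation (everything demanded from the output):
  D3 = 8 - -9 = 17
  A12 = 17 * -3 = -51
  H4 = -(-9) = 9
  H10 = MAX(-51, 17) = 17
  D11 = 9 - 17 = -8
  A1 = ABS(-8) = 8
  A6 = 8 + -51 = -43
  G1 = MAX(17, -43) = 17
  A4 = MIN(17, 17) = 17
  G7 = 8 - 8 = 0
  H7 = -(0) = 0
  D10 = MIN(0, 0) = 0
  F3 = MAX(-51, 0) = 0
  D2 = MIN(0, 0) = 0
  E8 = MIN(0, 0) = 0
  H6 = MAX(0, -43) = 0
  A3 = -51 + 0 = -51
  H12 = MAX(-51, 17) = 17
  B4 = MIN(9, 17) = 9
  F11 = MIN(9, 17) = 9
  E5 = MIN(-51, 9) = -51
  A8 = -(-51) = 51

Propagation after the edit:
  D3: runs — A7 8->5; result 14.
  A12: runs — D3 17->14; result -42.
  H10: runs — A12 -51->-42; D3 17->14; result 14.
  D11: runs — H10 17->14; result -5.
  A1: runs — D11 -8->-5; result 5.
  A6: runs — A1 8->5; A12 -51->-42; result -37.
  G1: runs — D3 17->14; A6 -43->-37; result 14.
  A4: runs — G1 17->14; D3 17->14; result 14.
  G7: runs — A1 8->5; A7 8->5; result 0 (same value as before).
  H7: checked — values it read are unchanged (G7 unchanged); reused cached 0 without running.
  D10: checked — values it read are unchanged (G7 unchanged, H7 unchanged); reused cached 0 without running.
  F3: runs — A12 -51->-42; result 0 (same value as before).
  D2: checked — values it read are unchanged (D10 unchanged, F3 unchanged); reused cached 0 without running.
  E8: checked — values it read are unchanged (D10 unchanged, D2 unchanged); reused cached 0 without running.
  H6: runs — A6 -43->-37; result 0 (same value as before).
  A3: runs — A12 -51->-42; result -42.
  H12: runs — A3 -51->-42; G1 17->14; result 14.
  B4: runs — H12 17->14; result 9 (same value as before).
  F11: runs — A4 17->14; result 9 (same value as before).
  E5: runs — A3 -51->-42; result -42.
  A8: runs — E5 -51->-42; result 42.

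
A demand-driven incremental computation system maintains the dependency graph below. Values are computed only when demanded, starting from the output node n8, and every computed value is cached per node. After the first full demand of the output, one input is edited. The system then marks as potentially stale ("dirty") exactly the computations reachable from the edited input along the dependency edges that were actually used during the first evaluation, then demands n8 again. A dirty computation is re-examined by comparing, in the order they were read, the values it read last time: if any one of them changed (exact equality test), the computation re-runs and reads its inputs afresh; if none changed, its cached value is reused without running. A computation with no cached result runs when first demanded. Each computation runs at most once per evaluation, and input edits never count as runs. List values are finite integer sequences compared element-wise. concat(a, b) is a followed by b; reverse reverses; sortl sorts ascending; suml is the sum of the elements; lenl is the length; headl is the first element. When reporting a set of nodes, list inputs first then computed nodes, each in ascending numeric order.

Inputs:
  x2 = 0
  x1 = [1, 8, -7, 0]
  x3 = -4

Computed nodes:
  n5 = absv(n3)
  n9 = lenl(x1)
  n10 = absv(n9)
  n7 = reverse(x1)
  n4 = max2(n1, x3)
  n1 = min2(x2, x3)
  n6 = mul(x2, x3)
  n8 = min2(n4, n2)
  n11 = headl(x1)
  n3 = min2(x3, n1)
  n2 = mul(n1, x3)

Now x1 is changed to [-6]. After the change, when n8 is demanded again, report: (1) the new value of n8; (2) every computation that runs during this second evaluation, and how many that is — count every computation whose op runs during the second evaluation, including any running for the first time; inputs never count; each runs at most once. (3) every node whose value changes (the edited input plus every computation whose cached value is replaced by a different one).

First evaluation (everything demanded from the output):
  n1 = min2(0, -4) = -4
  n2 = mul(-4, -4) = 16
  n4 = max2(-4, -4) = -4
  n8 = min2(-4, 16) = -4

Propagation after the edit:
  x1 feeds no computation that the output demands — nothing is marked dirty and nothing runs.

Key observation: x1 is never demanded by the output, so the edit triggers no recomputation at all.

New value of n8: -4.
Computations that run: none — 0 in total.
Values that change: x1.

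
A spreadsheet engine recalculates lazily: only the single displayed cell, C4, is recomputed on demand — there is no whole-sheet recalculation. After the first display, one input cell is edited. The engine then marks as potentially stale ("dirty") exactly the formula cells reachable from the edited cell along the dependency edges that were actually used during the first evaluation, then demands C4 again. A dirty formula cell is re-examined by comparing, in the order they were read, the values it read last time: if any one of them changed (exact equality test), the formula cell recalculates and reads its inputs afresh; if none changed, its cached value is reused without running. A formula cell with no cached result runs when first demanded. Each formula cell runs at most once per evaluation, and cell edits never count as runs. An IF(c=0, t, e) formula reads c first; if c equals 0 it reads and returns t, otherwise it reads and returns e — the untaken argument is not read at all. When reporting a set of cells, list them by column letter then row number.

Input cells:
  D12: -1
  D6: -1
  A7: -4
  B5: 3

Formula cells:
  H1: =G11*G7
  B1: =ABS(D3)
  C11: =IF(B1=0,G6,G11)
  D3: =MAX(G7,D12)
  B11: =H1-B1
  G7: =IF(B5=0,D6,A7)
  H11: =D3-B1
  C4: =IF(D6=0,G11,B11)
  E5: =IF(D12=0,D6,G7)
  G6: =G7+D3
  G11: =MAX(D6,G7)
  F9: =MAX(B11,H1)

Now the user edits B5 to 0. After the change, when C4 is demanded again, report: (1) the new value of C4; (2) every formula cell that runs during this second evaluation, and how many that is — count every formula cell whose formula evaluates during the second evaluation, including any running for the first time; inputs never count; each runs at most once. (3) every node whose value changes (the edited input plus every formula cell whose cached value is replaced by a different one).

First evaluation (everything demanded from the output):
  G7 = IF(B5=0: B5=3 -> else branch A7) = -4
  D3 = MAX(-4, -1) = -1
  B1 = ABS(-1) = 1
  G11 = MAX(-1, -4) = -1
  H1 = -1 * -4 = 4
  B11 = 4 - 1 = 3
  C4 = IF(D6=0: D6=-1 -> else branch B11) = 3

Propagation after the edit:
  G7: runs — B5 3->0; result -1.
  D3: runs — G7 -4->-1; result -1 (same value as before).
  B1: checked — values it read are unchanged (D3 unchanged); reused cached 1 without running.
  G11: runs — G7 -4->-1; result -1 (same value as before).
  H1: runs — G7 -4->-1; result 1.
  B11: runs — H1 4->1; result 0.
  C4: runs — B11 3->0; result 0.

Key observation: the cutoff stops propagation at B1 — its inputs' values are unchanged, so it reuses its cache.

New value of C4: 0.
Formula cells that run: B11, C4, D3, G7, G11, H1 — 6 in total.
Values that change: B5, B11, C4, G7, H1.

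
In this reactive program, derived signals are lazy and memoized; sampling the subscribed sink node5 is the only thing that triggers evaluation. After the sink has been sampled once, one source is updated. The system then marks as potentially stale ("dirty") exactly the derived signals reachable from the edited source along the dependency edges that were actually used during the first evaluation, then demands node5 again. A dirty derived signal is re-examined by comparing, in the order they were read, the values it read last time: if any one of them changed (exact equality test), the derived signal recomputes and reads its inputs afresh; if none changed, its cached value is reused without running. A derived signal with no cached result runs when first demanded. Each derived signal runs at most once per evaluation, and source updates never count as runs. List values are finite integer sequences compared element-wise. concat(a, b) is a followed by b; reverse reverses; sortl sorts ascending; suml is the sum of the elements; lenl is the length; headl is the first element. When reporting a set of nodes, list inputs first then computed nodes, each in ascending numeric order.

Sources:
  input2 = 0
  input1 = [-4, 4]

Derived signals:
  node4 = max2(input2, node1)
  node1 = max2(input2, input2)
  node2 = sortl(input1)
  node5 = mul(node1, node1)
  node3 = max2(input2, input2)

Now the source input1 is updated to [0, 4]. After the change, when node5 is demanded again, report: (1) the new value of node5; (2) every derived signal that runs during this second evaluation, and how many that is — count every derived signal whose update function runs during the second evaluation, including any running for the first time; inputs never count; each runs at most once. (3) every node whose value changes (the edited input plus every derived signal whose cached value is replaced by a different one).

Demanding node5 again yields 0.
0 derived signals run: none.
The nodes whose values change: input1.
Note the shortcut — input1 feeds only undemanded nodes, so no recomputation happens.

First demand of the output computes:
  node1 = max2(0, 0) = 0
  node5 = mul(0, 0) = 0

After the edit, cleaning proceeds:
  input1 only reaches undemanded nodes; the second demand re-runs nothing.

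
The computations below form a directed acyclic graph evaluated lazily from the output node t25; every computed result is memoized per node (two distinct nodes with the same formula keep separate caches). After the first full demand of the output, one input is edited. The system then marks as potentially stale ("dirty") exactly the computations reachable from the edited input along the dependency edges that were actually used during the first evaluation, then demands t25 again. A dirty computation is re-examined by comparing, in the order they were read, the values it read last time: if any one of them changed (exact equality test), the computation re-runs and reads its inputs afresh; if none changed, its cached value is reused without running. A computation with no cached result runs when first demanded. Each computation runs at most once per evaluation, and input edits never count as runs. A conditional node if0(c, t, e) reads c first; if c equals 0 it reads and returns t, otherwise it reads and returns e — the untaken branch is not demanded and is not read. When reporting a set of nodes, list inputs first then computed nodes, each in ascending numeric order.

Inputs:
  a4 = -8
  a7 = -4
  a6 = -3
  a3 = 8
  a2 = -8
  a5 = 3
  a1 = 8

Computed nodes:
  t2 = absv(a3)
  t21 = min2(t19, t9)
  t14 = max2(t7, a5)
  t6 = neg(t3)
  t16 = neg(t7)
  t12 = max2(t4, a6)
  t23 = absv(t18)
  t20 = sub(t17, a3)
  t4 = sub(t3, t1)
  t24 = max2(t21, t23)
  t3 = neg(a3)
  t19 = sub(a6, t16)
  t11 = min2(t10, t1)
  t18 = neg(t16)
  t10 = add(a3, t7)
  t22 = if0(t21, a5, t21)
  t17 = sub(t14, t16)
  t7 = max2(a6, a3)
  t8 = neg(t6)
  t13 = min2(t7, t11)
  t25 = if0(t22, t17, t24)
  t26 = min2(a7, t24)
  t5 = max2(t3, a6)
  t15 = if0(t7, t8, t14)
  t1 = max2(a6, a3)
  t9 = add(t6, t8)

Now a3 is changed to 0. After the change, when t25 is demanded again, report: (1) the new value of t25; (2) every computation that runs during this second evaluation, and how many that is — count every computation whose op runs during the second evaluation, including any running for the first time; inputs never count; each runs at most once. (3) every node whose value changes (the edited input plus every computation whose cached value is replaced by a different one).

First demand of the output computes:
  t3 = neg(8) = -8
  t6 = neg(-8) = 8
  t7 = max2(-3, 8) = 8
  t8 = neg(8) = -8
  t9 = add(8, -8) = 0
  t16 = neg(8) = -8
  t18 = neg(-8) = 8
  t19 = sub(-3, -8) = 5
  t21 = min2(5, 0) = 0
  t22 = if0(t21=0 -> then branch a5) = 3
  t23 = absv(8) = 8
  t24 = max2(0, 8) = 8
  t25 = if0(t22=3 -> else branch t24) = 8

After the edit, cleaning proceeds:
  t3: a read changed (a3 8->0) — executes, giving 0.
  t6: a read changed (t3 -8->0) — executes, giving 0.
  t7: a read changed (a3 8->0) — executes, giving 0.
  t8: a read changed (t6 8->0) — executes, giving 0.
  t9: a read changed (t6 8->0; t8 -8->0) — executes, giving 0 — identical to its old value.
  t16: a read changed (t7 8->0) — executes, giving 0.
  t18: a read changed (t16 -8->0) — executes, giving 0.
  t19: a read changed (t16 -8->0) — executes, giving -3.
  t21: a read changed (t19 5->-3) — executes, giving -3.
  t22: a read changed (t21 0->-3) — executes, giving -3.
  t23: a read changed (t18 8->0) — executes, giving 0.
  t24: a read changed (t21 0->-3; t23 8->0) — executes, giving 0.
  t25: a read changed (t22 3->-3; t24 8->0) — executes, giving 0.

Demanding t25 again yields 0.
13 computations run: t3, t6, t7, t8, t9, t16, t18, t19, t21, t22, t23, t24, t25.
The nodes whose values change: a3, t3, t6, t7, t8, t16, t18, t19, t21, t22, t23, t24, t25.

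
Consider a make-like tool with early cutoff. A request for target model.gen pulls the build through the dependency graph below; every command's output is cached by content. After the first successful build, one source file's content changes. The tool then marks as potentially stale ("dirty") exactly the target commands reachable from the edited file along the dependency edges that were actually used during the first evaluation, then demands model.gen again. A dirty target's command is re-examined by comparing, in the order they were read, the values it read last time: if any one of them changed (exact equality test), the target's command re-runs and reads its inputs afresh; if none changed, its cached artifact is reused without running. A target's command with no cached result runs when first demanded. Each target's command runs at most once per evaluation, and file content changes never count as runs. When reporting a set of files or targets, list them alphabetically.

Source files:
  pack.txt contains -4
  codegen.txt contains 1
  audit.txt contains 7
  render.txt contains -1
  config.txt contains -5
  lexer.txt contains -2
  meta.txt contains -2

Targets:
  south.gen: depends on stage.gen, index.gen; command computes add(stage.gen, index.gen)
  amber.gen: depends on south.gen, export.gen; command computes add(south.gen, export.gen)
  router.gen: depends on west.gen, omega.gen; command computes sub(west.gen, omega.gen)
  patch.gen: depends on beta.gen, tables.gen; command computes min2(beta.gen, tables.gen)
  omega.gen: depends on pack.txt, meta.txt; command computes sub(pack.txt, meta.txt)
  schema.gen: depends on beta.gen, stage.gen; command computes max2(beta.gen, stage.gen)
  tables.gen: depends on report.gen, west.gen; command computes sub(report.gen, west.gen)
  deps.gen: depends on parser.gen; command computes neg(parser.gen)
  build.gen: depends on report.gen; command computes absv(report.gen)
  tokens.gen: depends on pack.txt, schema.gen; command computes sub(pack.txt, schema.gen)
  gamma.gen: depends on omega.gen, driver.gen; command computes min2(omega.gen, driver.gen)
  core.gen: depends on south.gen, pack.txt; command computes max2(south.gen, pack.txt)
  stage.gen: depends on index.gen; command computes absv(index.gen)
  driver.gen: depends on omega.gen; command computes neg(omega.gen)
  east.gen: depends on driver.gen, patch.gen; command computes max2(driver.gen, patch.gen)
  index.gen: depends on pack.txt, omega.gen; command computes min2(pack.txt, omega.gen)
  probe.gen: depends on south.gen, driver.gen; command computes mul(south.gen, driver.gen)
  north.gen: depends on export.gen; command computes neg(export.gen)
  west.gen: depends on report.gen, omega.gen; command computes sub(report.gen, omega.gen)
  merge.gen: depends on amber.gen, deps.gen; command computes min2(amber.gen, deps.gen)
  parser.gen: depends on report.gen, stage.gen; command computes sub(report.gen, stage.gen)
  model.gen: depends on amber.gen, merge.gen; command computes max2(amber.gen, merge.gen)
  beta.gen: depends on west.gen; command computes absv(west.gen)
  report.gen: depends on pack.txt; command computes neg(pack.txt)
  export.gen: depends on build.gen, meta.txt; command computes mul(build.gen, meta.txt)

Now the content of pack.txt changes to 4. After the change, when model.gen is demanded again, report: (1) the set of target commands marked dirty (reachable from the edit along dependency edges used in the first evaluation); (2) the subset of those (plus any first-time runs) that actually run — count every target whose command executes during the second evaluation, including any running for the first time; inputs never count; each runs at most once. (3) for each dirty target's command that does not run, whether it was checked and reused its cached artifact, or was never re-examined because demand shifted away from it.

The edit dirties: amber.gen, build.gen, deps.gen, export.gen, index.gen, merge.gen, model.gen, omega.gen, parser.gen, report.gen, south.gen, stage.gen.
11 target commands run: amber.gen, build.gen, deps.gen, index.gen, merge.gen, model.gen, omega.gen, parser.gen, report.gen, south.gen, stage.gen.
Cache hits after checking: export.gen.
Note where the cutoff bites: export.gen is checked, finds nothing changed, and keeps its cache.

First demand of the output computes:
  omega.gen = sub(-4, -2) = -2
  index.gen = min2(-4, -2) = -4
  report.gen = neg(-4) = 4
  build.gen = absv(4) = 4
  export.gen = mul(4, -2) = -8
  stage.gen = absv(-4) = 4
  parser.gen = sub(4, 4) = 0
  deps.gen = neg(0) = 0
  south.gen = add(4, -4) = 0
  amber.gen = add(0, -8) = -8
  merge.gen = min2(-8, 0) = -8
  model.gen = max2(-8, -8) = -8

After the edit, cleaning proceeds:
  omega.gen: a read changed (pack.txt -4->4) — executes, giving 6.
  index.gen: a read changed (pack.txt -4->4; omega.gen -2->6) — executes, giving 4.
  report.gen: a read changed (pack.txt -4->4) — executes, giving -4.
  build.gen: a read changed (report.gen 4->-4) — executes, giving 4 — identical to its old value.
  export.gen: dirty, but its reads are unchanged (build.gen unchanged, meta.txt unchanged); cached -8 stands.
  stage.gen: a read changed (index.gen -4->4) — executes, giving 4 — identical to its old value.
  parser.gen: a read changed (report.gen 4->-4) — executes, giving -8.
  deps.gen: a read changed (parser.gen 0->-8) — executes, giving 8.
  south.gen: a read changed (index.gen -4->4) — executes, giving 8.
  amber.gen: a read changed (south.gen 0->8) — executes, giving 0.
  merge.gen: a read changed (amber.gen -8->0; deps.gen 0->8) — executes, giving 0.
  model.gen: a read changed (amber.gen -8->0; merge.gen -8->0) — executes, giving 0.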